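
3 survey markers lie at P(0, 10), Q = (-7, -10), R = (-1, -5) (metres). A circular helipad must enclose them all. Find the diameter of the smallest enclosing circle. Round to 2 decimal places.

21.19

Side lengths²: PQ² = 449, PR² = 226, QR² = 61.
Since PQ² = 449 ≥ 226 + 61 = 287, the angle opposite PQ is not acute, so the smallest enclosing circle has PQ as diameter.
Centre = midpoint of PQ = (-3.5, 0), r² = 449/4 = 112.25.
Diameter = 2r = 2√(112.25) ≈ 21.19.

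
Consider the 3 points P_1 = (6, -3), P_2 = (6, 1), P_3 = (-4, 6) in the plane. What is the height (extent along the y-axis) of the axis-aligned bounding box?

9

max y = 6, min y = -3, so height = 9.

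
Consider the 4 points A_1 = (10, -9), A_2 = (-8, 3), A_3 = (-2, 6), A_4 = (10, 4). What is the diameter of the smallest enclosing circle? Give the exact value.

The minimum enclosing circle of a finite set is fixed by two of the points (as a diameter) or three (as a circumcircle).
The minimum enclosing circle is determined by three boundary points: A_1, A_2, A_4.
Their circumcentre is (4/3, -2.5) with r² = 4225/36.
The farthest remaining point A_3 is at distance² 3001/36 ≤ 4225/36.
Diameter = 2r = 2√(4225/36) = 65/3.

65/3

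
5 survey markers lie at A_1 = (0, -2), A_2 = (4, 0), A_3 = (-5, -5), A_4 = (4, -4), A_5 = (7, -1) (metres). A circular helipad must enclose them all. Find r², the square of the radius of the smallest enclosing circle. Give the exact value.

40

A smallest enclosing disk is always determined by at most three of the input points on its boundary.
The farthest pair is A_3–A_5 with squared distance 160. The circle on this segment as diameter has centre (1, -3) and r² = 160/4 = 40.
Check A_1: distance² to centre = 2 ≤ 40, so it lies inside.
All remaining points lie in this disk, and no smaller disk contains both endpoints, so this is the minimum enclosing circle.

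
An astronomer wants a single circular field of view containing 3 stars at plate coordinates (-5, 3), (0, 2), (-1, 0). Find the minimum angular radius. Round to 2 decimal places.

Call the three points A, B, C in the order given.
Side lengths²: AB² = 26, AC² = 25, BC² = 5.
Since AB² = 26 < 25 + 5 = 30, the triangle is acute, so the smallest enclosing circle is the circumcircle.
Circumcentre = (-57/22, 45/22), r² = 1625/242.
r = √(1625/242) ≈ 2.59.

2.59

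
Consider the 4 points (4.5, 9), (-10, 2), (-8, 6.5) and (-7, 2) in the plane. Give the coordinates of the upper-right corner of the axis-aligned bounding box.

(4.5, 9)

x-range [-10, 4.5], y-range [2, 9].
The upper-right corner is (4.5, 9).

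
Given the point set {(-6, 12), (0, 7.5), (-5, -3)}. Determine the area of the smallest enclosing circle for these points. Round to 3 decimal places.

177.500

Call the three points A, B, C in the order given.
Side lengths²: AB² = 56.25, AC² = 226, BC² = 135.25.
Since AC² = 226 ≥ 135.25 + 56.25 = 191.5, the angle opposite AC is not acute, so the smallest enclosing circle has AC as diameter.
Centre = midpoint of AC = (-5.5, 4.5), r² = 226/4 = 56.5.
Area = π·r² = π·56.5 ≈ 177.500.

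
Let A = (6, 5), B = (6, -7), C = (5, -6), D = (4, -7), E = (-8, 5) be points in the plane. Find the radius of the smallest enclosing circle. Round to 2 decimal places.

A smallest enclosing disk is always determined by at most three of the input points on its boundary.
The farthest pair is B–E with squared distance 340. The circle on this segment as diameter has centre (-1, -1) and r² = 340/4 = 85.
Check A: distance² to centre = 85 ≤ 85, so it lies inside.
All remaining points lie in this disk, and no smaller disk contains both endpoints, so this is the minimum enclosing circle.
r = √85 ≈ 9.22.

9.22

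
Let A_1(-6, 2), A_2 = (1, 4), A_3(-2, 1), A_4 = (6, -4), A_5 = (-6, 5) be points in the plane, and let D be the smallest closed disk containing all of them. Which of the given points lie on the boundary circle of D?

A_4, A_5

The minimum enclosing circle of a finite set is fixed by two of the points (as a diameter) or three (as a circumcircle).
The farthest pair is A_4–A_5 with squared distance 225. The circle on this segment as diameter has centre (0, 0.5) and r² = 225/4 = 56.25.
Check A_1: distance² to centre = 38.25 ≤ 56.25, so it lies inside.
All remaining points lie in this disk, and no smaller disk contains both endpoints, so this is the minimum enclosing circle.
The points at distance exactly r from the centre are A_4, A_5 — 2 points.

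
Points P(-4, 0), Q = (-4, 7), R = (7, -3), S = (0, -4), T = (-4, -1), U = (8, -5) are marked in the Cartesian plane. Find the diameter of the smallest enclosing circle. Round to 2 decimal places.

The farthest pair is Q–U with squared distance 288. The circle on this segment as diameter has centre (2, 1) and r² = 288/4 = 72.
Check P: distance² to centre = 37 ≤ 72, so it lies inside.
All remaining points lie in this disk, and no smaller disk contains both endpoints, so this is the minimum enclosing circle.
Diameter = 2r = 2√72 ≈ 16.97.

16.97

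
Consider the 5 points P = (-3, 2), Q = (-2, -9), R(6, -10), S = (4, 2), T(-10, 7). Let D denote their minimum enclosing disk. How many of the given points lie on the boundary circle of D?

The farthest pair is R–T with squared distance 545. The circle on this segment as diameter has centre (-2, -1.5) and r² = 545/4 = 136.25.
Check P: distance² to centre = 13.25 ≤ 136.25, so it lies inside.
All remaining points lie in this disk, and no smaller disk contains both endpoints, so this is the minimum enclosing circle.
The points at distance exactly r from the centre are R, T — 2 points.

2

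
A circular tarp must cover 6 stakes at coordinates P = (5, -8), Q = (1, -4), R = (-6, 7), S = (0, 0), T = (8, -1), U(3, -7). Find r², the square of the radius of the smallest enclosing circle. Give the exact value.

86.5

By Welzl's lemma the MEC is supported by two points (diametrically opposite) or three points (on a circumcircle).
The farthest pair is P–R with squared distance 346. The circle on this segment as diameter has centre (-0.5, -0.5) and r² = 346/4 = 86.5.
Check Q: distance² to centre = 14.5 ≤ 86.5, so it lies inside.
All remaining points lie in this disk, and no smaller disk contains both endpoints, so this is the minimum enclosing circle.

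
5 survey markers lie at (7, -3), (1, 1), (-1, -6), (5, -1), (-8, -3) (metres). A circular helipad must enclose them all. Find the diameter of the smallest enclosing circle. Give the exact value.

By Welzl's lemma the MEC is supported by two points (diametrically opposite) or three points (on a circumcircle).
The farthest pair is (7, -3)–(-8, -3) with squared distance 225. The circle on this segment as diameter has centre (-0.5, -3) and r² = 225/4 = 56.25.
Check (1, 1): distance² to centre = 18.25 ≤ 56.25, so it lies inside.
All remaining points lie in this disk, and no smaller disk contains both endpoints, so this is the minimum enclosing circle.
Diameter = 2r = 2√(56.25) = 15.

15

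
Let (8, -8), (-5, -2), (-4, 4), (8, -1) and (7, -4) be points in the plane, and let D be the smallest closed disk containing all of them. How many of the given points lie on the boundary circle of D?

2

The farthest pair is (8, -8)–(-4, 4) with squared distance 288. The circle on this segment as diameter has centre (2, -2) and r² = 288/4 = 72.
Check (-5, -2): distance² to centre = 49 ≤ 72, so it lies inside.
All remaining points lie in this disk, and no smaller disk contains both endpoints, so this is the minimum enclosing circle.
The points at distance exactly r from the centre are (8, -8), (-4, 4) — 2 points.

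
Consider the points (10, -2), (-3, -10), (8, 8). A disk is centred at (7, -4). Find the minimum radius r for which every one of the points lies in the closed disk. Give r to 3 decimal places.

The required radius is the distance from (7, -4) to the farthest point.
Squared distances: 13, 136, 145.
Maximum is 145, attained at (8, 8).
r = √145 ≈ 12.042.

12.042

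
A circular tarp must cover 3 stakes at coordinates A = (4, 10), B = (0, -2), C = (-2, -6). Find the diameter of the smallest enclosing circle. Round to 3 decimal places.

17.088

Side lengths²: AB² = 160, AC² = 292, BC² = 20.
Since AC² = 292 ≥ 160 + 20 = 180, the angle opposite AC is not acute, so the smallest enclosing circle has AC as diameter.
Centre = midpoint of AC = (1, 2), r² = 292/4 = 73.
Diameter = 2r = 2√73 ≈ 17.088.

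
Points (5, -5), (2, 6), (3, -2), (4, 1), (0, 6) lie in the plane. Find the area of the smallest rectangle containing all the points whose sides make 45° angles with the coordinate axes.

64

In coordinates u = x + y, v = x − y the rectangle is axis-aligned; the map (x,y)→(u,v) scales areas by 2.
u-values: 0, 8, 1, 5, 6; range = 8 − 0 = 8.
v-values: 10, -4, 5, 3, -6; range = 10 − (-6) = 16.
Area = (8 × 16) / 2 = 64.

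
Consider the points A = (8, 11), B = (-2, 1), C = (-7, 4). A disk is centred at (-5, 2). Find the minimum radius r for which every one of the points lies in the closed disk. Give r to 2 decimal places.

The required radius is the distance from (-5, 2) to the farthest point.
Squared distances: 250, 10, 8.
Maximum is 250, attained at A.
r = √250 ≈ 15.81.

15.81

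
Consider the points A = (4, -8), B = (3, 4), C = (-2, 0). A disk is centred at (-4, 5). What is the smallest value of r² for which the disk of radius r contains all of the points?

233

The required radius is the distance from (-4, 5) to the farthest point.
Squared distances: 233, 50, 29.
Maximum is 233, attained at A.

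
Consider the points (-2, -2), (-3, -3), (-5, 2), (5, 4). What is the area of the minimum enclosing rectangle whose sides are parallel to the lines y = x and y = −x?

60

In coordinates u = x + y, v = x − y the rectangle is axis-aligned; the map (x,y)→(u,v) scales areas by 2.
u-values: -4, -6, -3, 9; range = 9 − (-6) = 15.
v-values: 0, 0, -7, 1; range = 1 − (-7) = 8.
Area = (15 × 8) / 2 = 60.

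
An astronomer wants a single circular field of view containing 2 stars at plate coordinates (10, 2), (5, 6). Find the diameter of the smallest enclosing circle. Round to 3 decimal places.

6.403

The smallest circle enclosing two points has them as diameter endpoints.
Centre = midpoint = (7.5, 4); r² = |(10, 2)−(5, 6)|²/4 = 41/4 = 10.25.
Diameter = 2r = 2√(10.25) ≈ 6.403.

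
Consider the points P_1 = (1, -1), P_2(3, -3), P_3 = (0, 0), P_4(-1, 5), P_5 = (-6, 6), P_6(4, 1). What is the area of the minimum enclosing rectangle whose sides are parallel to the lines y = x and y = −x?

In coordinates u = x + y, v = x − y the rectangle is axis-aligned; the map (x,y)→(u,v) scales areas by 2.
u-values: 0, 0, 0, 4, 0, 5; range = 5 − 0 = 5.
v-values: 2, 6, 0, -6, -12, 3; range = 6 − (-12) = 18.
Area = (5 × 18) / 2 = 45.

45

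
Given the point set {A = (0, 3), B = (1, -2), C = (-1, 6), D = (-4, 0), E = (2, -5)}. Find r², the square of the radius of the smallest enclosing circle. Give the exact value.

32.5

By Welzl's lemma the MEC is supported by two points (diametrically opposite) or three points (on a circumcircle).
The farthest pair is C–E with squared distance 130. The circle on this segment as diameter has centre (0.5, 0.5) and r² = 130/4 = 32.5.
Check A: distance² to centre = 6.5 ≤ 32.5, so it lies inside.
All remaining points lie in this disk, and no smaller disk contains both endpoints, so this is the minimum enclosing circle.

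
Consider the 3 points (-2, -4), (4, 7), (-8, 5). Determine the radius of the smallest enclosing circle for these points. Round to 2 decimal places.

Call the three points A, B, C in the order given.
Side lengths²: AB² = 157, AC² = 117, BC² = 148.
Since AB² = 157 < 148 + 117 = 265, the triangle is acute, so the smallest enclosing circle is the circumcircle.
Circumcentre = (-1.475, 2.85), r² = 47.198125.
r = √(47.198125) ≈ 6.87.

6.87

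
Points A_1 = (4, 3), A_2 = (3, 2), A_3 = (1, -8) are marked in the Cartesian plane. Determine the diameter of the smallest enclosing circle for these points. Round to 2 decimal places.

11.40

Side lengths²: A_1A_2² = 2, A_1A_3² = 130, A_2A_3² = 104.
Since A_1A_3² = 130 ≥ 104 + 2 = 106, the angle opposite A_1A_3 is not acute, so the smallest enclosing circle has A_1A_3 as diameter.
Centre = midpoint of A_1A_3 = (2.5, -2.5), r² = 130/4 = 32.5.
Diameter = 2r = 2√(32.5) ≈ 11.40.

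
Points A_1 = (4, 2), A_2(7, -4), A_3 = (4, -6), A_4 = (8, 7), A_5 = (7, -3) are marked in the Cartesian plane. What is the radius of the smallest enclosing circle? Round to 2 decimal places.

The minimum enclosing circle of a finite set is fixed by two of the points (as a diameter) or three (as a circumcircle).
The farthest pair is A_3–A_4 with squared distance 185. The circle on this segment as diameter has centre (6, 0.5) and r² = 185/4 = 46.25.
Check A_1: distance² to centre = 6.25 ≤ 46.25, so it lies inside.
All remaining points lie in this disk, and no smaller disk contains both endpoints, so this is the minimum enclosing circle.
r = √(46.25) ≈ 6.80.

6.80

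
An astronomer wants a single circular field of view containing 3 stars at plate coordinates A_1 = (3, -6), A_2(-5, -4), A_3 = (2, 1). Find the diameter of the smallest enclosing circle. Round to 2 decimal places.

9.29

Side lengths²: A_1A_2² = 68, A_1A_3² = 50, A_2A_3² = 74.
Since A_2A_3² = 74 < 68 + 50 = 118, the triangle is acute, so the smallest enclosing circle is the circumcircle.
Circumcentre = (-13/27, -79/27), r² = 15725/729.
Diameter = 2r = 2√(15725/729) ≈ 9.29.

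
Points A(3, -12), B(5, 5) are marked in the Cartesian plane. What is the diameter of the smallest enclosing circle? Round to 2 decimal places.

The smallest circle enclosing two points has them as diameter endpoints.
Centre = midpoint = (4, -3.5); r² = |AB|²/4 = 293/4 = 73.25.
Diameter = 2r = 2√(73.25) ≈ 17.12.

17.12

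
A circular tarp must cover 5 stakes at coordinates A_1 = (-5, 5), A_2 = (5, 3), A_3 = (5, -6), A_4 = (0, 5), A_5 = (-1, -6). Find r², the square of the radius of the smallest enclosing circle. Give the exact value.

The minimum enclosing circle of a finite set is fixed by two of the points (as a diameter) or three (as a circumcircle).
The farthest pair is A_1–A_3 with squared distance 221. The circle on this segment as diameter has centre (0, -0.5) and r² = 221/4 = 55.25.
Check A_2: distance² to centre = 37.25 ≤ 55.25, so it lies inside.
All remaining points lie in this disk, and no smaller disk contains both endpoints, so this is the minimum enclosing circle.

55.25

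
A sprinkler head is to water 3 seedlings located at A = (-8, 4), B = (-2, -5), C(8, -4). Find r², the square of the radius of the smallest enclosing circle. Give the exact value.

Side lengths²: AB² = 117, AC² = 320, BC² = 101.
Since AC² = 320 ≥ 117 + 101 = 218, the angle opposite AC is not acute, so the smallest enclosing circle has AC as diameter.
Centre = midpoint of AC = (0, 0), r² = 320/4 = 80.

80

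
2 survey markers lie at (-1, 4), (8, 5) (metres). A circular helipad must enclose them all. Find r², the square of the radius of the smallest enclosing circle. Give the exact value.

The smallest circle enclosing two points has them as diameter endpoints.
Centre = midpoint = (3.5, 4.5); r² = |(-1, 4)−(8, 5)|²/4 = 82/4 = 20.5.

20.5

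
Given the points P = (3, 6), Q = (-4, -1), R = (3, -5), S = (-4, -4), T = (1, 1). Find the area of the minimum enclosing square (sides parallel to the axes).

The bounding box has width 7 and height 11.
An axis-aligned square enclosing the set must have side ≥ max(width, height).
So the minimum side is max(7, 11) = 11.
Area = 11² = 121.

121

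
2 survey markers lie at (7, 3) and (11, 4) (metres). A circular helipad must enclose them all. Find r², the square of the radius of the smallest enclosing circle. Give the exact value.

The smallest circle enclosing two points has them as diameter endpoints.
Centre = midpoint = (9, 3.5); r² = |(7, 3)−(11, 4)|²/4 = 17/4 = 4.25.

4.25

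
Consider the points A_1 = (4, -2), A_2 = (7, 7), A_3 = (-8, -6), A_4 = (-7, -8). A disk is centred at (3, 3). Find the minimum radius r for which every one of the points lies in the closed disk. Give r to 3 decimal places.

The required radius is the distance from (3, 3) to the farthest point.
Squared distances: 26, 32, 202, 221.
Maximum is 221, attained at A_4.
r = √221 ≈ 14.866.

14.866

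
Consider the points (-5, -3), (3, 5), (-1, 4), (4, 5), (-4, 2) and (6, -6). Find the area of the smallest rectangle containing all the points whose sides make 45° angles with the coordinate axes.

In coordinates u = x + y, v = x − y the rectangle is axis-aligned; the map (x,y)→(u,v) scales areas by 2.
u-values: -8, 8, 3, 9, -2, 0; range = 9 − (-8) = 17.
v-values: -2, -2, -5, -1, -6, 12; range = 12 − (-6) = 18.
Area = (17 × 18) / 2 = 153.

153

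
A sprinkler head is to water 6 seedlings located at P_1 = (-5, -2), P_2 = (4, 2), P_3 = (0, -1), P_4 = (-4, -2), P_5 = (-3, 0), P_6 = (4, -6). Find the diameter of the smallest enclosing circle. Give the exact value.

97/9

The minimum enclosing circle of a finite set is fixed by two of the points (as a diameter) or three (as a circumcircle).
The minimum enclosing circle is determined by three boundary points: P_1, P_2, P_6.
Their circumcentre is (7/18, -2) with r² = 9409/324.
The farthest remaining point P_4 is at distance² 6241/324 ≤ 9409/324.
Diameter = 2r = 2√(9409/324) = 97/9.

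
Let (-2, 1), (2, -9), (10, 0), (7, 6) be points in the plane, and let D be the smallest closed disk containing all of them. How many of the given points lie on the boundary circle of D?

The minimum enclosing circle of a finite set is fixed by two of the points (as a diameter) or three (as a circumcircle).
The farthest pair is (2, -9)–(7, 6) with squared distance 250. The circle on this segment as diameter has centre (4.5, -1.5) and r² = 250/4 = 62.5.
Check (-2, 1): distance² to centre = 48.5 ≤ 62.5, so it lies inside.
All remaining points lie in this disk, and no smaller disk contains both endpoints, so this is the minimum enclosing circle.
The points at distance exactly r from the centre are (2, -9), (7, 6) — 2 points.

2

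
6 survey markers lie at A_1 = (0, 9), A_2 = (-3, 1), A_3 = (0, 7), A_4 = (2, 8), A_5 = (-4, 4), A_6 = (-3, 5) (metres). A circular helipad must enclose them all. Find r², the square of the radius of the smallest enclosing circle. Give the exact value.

The minimum enclosing circle is determined by three boundary points: A_1, A_2, A_4.
Their circumcentre is (-33/38, 181/38) with r² = 13505/722.
The farthest remaining point A_5 is at distance² 7501/722 ≤ 13505/722.

13505/722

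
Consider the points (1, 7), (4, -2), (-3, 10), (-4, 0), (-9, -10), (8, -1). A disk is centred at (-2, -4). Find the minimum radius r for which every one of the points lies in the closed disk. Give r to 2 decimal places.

The required radius is the distance from (-2, -4) to the farthest point.
Squared distances: 130, 40, 197, 20, 85, 109.
Maximum is 197, attained at (-3, 10).
r = √197 ≈ 14.04.

14.04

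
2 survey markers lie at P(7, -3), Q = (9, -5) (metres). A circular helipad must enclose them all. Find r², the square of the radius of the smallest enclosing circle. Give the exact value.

2

The smallest circle enclosing two points has them as diameter endpoints.
Centre = midpoint = (8, -4); r² = |PQ|²/4 = 8/4 = 2.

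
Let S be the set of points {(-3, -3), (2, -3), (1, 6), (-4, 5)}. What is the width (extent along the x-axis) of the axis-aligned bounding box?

6

max x = 2, min x = -4, so width = 6.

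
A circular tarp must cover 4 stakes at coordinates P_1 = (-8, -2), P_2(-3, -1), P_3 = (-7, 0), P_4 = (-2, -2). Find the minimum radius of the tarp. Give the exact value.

The farthest pair is P_1–P_4 with squared distance 36. The circle on this segment as diameter has centre (-5, -2) and r² = 36/4 = 9.
Check P_2: distance² to centre = 5 ≤ 9, so it lies inside.
All remaining points lie in this disk, and no smaller disk contains both endpoints, so this is the minimum enclosing circle.
r = √9 = 3.

3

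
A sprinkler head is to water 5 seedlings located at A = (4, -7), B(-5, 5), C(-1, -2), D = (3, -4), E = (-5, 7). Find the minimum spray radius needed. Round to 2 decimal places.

8.32

The farthest pair is A–E with squared distance 277. The circle on this segment as diameter has centre (-0.5, 0) and r² = 277/4 = 69.25.
Check B: distance² to centre = 45.25 ≤ 69.25, so it lies inside.
All remaining points lie in this disk, and no smaller disk contains both endpoints, so this is the minimum enclosing circle.
r = √(69.25) ≈ 8.32.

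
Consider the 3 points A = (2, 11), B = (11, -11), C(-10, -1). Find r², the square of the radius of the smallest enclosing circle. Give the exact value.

305665/1922

Side lengths²: AB² = 565, AC² = 288, BC² = 541.
Since AB² = 565 < 541 + 288 = 829, the triangle is acute, so the smallest enclosing circle is the circumcircle.
Circumcentre = (161/62, -99/62), r² = 305665/1922.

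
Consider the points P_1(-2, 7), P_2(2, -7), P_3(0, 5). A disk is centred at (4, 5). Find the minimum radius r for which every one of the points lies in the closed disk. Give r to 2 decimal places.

The required radius is the distance from (4, 5) to the farthest point.
Squared distances: 40, 148, 16.
Maximum is 148, attained at P_2.
r = √148 ≈ 12.17.

12.17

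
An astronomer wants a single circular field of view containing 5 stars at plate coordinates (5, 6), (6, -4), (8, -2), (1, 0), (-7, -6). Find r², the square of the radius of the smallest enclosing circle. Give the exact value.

The minimum enclosing circle of a finite set is fixed by two of the points (as a diameter) or three (as a circumcircle).
The minimum enclosing circle is determined by three boundary points: (5, 6), (8, -2), (-7, -6).
Their circumcentre is (-9/22, -13/22) with r² = 17593/242.
The farthest remaining point (6, -4) is at distance² 12753/242 ≤ 17593/242.

17593/242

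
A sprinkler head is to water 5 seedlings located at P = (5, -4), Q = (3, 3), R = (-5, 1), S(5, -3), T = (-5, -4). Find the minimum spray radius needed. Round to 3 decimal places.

By Welzl's lemma the MEC is supported by two points (diametrically opposite) or three points (on a circumcircle).
The farthest pair is P–R with squared distance 125. The circle on this segment as diameter has centre (0, -1.5) and r² = 125/4 = 31.25.
Check Q: distance² to centre = 29.25 ≤ 31.25, so it lies inside.
All remaining points lie in this disk, and no smaller disk contains both endpoints, so this is the minimum enclosing circle.
r = √(31.25) ≈ 5.590.

5.590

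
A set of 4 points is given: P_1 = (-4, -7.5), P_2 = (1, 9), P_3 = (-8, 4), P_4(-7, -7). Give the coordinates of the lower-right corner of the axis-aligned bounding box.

x-range [-8, 1], y-range [-7.5, 9].
The lower-right corner is (1, -7.5).

(1, -7.5)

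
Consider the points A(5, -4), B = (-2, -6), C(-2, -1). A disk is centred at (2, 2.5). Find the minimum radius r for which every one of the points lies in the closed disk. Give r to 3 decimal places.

The required radius is the distance from (2, 2.5) to the farthest point.
Squared distances: 51.25, 88.25, 28.25.
Maximum is 88.25, attained at B.
r = √(88.25) ≈ 9.394.

9.394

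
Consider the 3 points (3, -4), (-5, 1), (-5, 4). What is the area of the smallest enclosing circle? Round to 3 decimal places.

Call the three points A, B, C in the order given.
Side lengths²: AB² = 89, AC² = 128, BC² = 9.
Since AC² = 128 ≥ 89 + 9 = 98, the angle opposite AC is not acute, so the smallest enclosing circle has AC as diameter.
Centre = midpoint of AC = (-1, 0), r² = 128/4 = 32.
Area = π·r² = π·32 ≈ 100.531.

100.531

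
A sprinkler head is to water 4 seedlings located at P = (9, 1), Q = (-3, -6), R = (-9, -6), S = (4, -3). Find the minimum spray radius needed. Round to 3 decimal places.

9.657

The minimum enclosing circle of a finite set is fixed by two of the points (as a diameter) or three (as a circumcircle).
The farthest pair is P–R with squared distance 373. The circle on this segment as diameter has centre (0, -2.5) and r² = 373/4 = 93.25.
Check Q: distance² to centre = 21.25 ≤ 93.25, so it lies inside.
All remaining points lie in this disk, and no smaller disk contains both endpoints, so this is the minimum enclosing circle.
r = √(93.25) ≈ 9.657.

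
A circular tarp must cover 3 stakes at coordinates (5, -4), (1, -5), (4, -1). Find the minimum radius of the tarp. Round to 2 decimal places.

Call the three points A, B, C in the order given.
Side lengths²: AB² = 17, AC² = 10, BC² = 25.
Since BC² = 25 < 17 + 10 = 27, the triangle is acute, so the smallest enclosing circle is the circumcircle.
Circumcentre = (69/26, -81/26), r² = 2125/338.
r = √(2125/338) ≈ 2.51.

2.51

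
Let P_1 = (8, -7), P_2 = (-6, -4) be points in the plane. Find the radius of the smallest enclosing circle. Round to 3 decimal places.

7.159

The smallest circle enclosing two points has them as diameter endpoints.
Centre = midpoint = (1, -5.5); r² = |P_1P_2|²/4 = 205/4 = 51.25.
r = √(51.25) ≈ 7.159.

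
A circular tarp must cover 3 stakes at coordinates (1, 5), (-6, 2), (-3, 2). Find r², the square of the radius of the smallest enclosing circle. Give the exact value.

Call the three points A, B, C in the order given.
Side lengths²: AB² = 58, AC² = 25, BC² = 9.
Since AB² = 58 ≥ 25 + 9 = 34, the angle opposite AB is not acute, so the smallest enclosing circle has AB as diameter.
Centre = midpoint of AB = (-2.5, 3.5), r² = 58/4 = 14.5.

14.5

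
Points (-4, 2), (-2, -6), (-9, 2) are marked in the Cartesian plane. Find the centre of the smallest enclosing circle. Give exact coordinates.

(-5.5, -2)

Call the three points A, B, C in the order given.
Side lengths²: AB² = 68, AC² = 25, BC² = 113.
Since BC² = 113 ≥ 68 + 25 = 93, the angle opposite BC is not acute, so the smallest enclosing circle has BC as diameter.
Centre = midpoint of BC = (-5.5, -2), r² = 113/4 = 28.25.
Centre = (-5.5, -2).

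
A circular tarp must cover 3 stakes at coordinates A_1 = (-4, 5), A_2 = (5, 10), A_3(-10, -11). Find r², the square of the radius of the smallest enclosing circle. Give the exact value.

Side lengths²: A_1A_2² = 106, A_1A_3² = 292, A_2A_3² = 666.
Since A_2A_3² = 666 ≥ 292 + 106 = 398, the angle opposite A_2A_3 is not acute, so the smallest enclosing circle has A_2A_3 as diameter.
Centre = midpoint of A_2A_3 = (-2.5, -0.5), r² = 666/4 = 166.5.

166.5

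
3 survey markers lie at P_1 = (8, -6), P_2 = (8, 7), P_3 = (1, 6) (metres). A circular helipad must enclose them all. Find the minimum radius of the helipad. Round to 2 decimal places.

7.02

Side lengths²: P_1P_2² = 169, P_1P_3² = 193, P_2P_3² = 50.
Since P_1P_3² = 193 < 169 + 50 = 219, the triangle is acute, so the smallest enclosing circle is the circumcircle.
Circumcentre = (75/14, 0.5), r² = 4825/98.
r = √(4825/98) ≈ 7.02.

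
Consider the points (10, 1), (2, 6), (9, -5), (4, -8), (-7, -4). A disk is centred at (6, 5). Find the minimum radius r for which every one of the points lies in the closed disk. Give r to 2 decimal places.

The required radius is the distance from (6, 5) to the farthest point.
Squared distances: 32, 17, 109, 173, 250.
Maximum is 250, attained at (-7, -4).
r = √250 ≈ 15.81.

15.81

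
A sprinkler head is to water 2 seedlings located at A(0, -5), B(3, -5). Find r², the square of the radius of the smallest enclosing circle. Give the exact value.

The smallest circle enclosing two points has them as diameter endpoints.
Centre = midpoint = (1.5, -5); r² = |AB|²/4 = 9/4 = 2.25.

2.25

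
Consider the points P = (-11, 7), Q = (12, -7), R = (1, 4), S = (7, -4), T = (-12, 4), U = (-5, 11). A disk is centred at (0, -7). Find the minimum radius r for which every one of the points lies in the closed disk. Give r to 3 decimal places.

18.682

The required radius is the distance from (0, -7) to the farthest point.
Squared distances: 317, 144, 122, 58, 265, 349.
Maximum is 349, attained at U.
r = √349 ≈ 18.682.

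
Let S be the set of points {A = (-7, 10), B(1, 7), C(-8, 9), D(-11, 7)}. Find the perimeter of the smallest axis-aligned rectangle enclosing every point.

Width = max x − min x = 1 − (-11) = 12.
Height = max y − min y = 10 − 7 = 3.
Perimeter = 2(12 + 3) = 30.

30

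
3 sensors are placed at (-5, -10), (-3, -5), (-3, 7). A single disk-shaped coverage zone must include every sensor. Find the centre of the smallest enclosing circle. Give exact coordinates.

Call the three points A, B, C in the order given.
Side lengths²: AB² = 29, AC² = 293, BC² = 144.
Since AC² = 293 ≥ 144 + 29 = 173, the angle opposite AC is not acute, so the smallest enclosing circle has AC as diameter.
Centre = midpoint of AC = (-4, -1.5), r² = 293/4 = 73.25.
Centre = (-4, -1.5).

(-4, -1.5)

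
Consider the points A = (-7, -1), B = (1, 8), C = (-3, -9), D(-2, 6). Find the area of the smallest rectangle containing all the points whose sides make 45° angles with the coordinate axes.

147

In coordinates u = x + y, v = x − y the rectangle is axis-aligned; the map (x,y)→(u,v) scales areas by 2.
u-values: -8, 9, -12, 4; range = 9 − (-12) = 21.
v-values: -6, -7, 6, -8; range = 6 − (-8) = 14.
Area = (21 × 14) / 2 = 147.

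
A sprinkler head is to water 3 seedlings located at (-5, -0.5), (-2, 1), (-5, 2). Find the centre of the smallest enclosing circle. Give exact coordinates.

(-3.75, 0.75)

Call the three points A, B, C in the order given.
Side lengths²: AB² = 11.25, AC² = 6.25, BC² = 10.
Since AB² = 11.25 < 10 + 6.25 = 16.25, the triangle is acute, so the smallest enclosing circle is the circumcircle.
Circumcentre = (-3.75, 0.75), r² = 3.125.
Centre = (-3.75, 0.75).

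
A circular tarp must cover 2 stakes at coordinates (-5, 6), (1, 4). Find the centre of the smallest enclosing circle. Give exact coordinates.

The smallest circle enclosing two points has them as diameter endpoints.
Centre = midpoint = (-2, 5); r² = |(-5, 6)−(1, 4)|²/4 = 40/4 = 10.
Centre = (-2, 5).

(-2, 5)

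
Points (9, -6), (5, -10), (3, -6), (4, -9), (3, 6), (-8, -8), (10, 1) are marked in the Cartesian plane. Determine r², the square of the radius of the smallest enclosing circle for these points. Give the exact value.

101.25

By Welzl's lemma the MEC is supported by two points (diametrically opposite) or three points (on a circumcircle).
The farthest pair is (-8, -8)–(10, 1) with squared distance 405. The circle on this segment as diameter has centre (1, -3.5) and r² = 405/4 = 101.25.
Check (9, -6): distance² to centre = 70.25 ≤ 101.25, so it lies inside.
All remaining points lie in this disk, and no smaller disk contains both endpoints, so this is the minimum enclosing circle.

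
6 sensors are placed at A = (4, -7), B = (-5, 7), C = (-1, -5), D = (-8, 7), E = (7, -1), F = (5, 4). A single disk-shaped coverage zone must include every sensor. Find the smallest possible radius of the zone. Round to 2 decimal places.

9.22

A smallest enclosing disk is always determined by at most three of the input points on its boundary.
The farthest pair is A–D with squared distance 340. The circle on this segment as diameter has centre (-2, 0) and r² = 340/4 = 85.
Check B: distance² to centre = 58 ≤ 85, so it lies inside.
All remaining points lie in this disk, and no smaller disk contains both endpoints, so this is the minimum enclosing circle.
r = √85 ≈ 9.22.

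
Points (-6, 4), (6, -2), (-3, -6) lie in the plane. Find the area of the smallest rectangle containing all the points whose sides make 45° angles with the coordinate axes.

In coordinates u = x + y, v = x − y the rectangle is axis-aligned; the map (x,y)→(u,v) scales areas by 2.
u-values: -2, 4, -9; range = 4 − (-9) = 13.
v-values: -10, 8, 3; range = 8 − (-10) = 18.
Area = (13 × 18) / 2 = 117.

117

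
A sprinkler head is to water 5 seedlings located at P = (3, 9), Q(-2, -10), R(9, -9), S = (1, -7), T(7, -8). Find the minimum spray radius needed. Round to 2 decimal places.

The minimum enclosing circle is determined by three boundary points: P, Q, R.
Their circumcentre is (93/34, -37/34) with r² = 58865/578.
The farthest remaining point T is at distance² 38125/578 ≤ 58865/578.
r = √(58865/578) ≈ 10.09.

10.09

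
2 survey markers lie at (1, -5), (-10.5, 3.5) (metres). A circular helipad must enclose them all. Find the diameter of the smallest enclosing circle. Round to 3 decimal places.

14.300

The smallest circle enclosing two points has them as diameter endpoints.
Centre = midpoint = (-4.75, -0.75); r² = |(1, -5)−(-10.5, 3.5)|²/4 = 204.5/4 = 51.125.
Diameter = 2r = 2√(51.125) ≈ 14.300.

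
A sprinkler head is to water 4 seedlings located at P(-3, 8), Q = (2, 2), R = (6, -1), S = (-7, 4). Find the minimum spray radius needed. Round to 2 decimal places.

The minimum enclosing circle of a finite set is fixed by two of the points (as a diameter) or three (as a circumcircle).
The farthest pair is R–S with squared distance 194. The circle on this segment as diameter has centre (-0.5, 1.5) and r² = 194/4 = 48.5.
Check P: distance² to centre = 48.5 ≤ 48.5, so it lies inside.
All remaining points lie in this disk, and no smaller disk contains both endpoints, so this is the minimum enclosing circle.
r = √(48.5) ≈ 6.96.

6.96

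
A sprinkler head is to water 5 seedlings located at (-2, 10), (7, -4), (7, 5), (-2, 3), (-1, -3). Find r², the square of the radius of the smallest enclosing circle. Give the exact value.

69.25

A smallest enclosing disk is always determined by at most three of the input points on its boundary.
The farthest pair is (-2, 10)–(7, -4) with squared distance 277. The circle on this segment as diameter has centre (2.5, 3) and r² = 277/4 = 69.25.
Check (7, 5): distance² to centre = 24.25 ≤ 69.25, so it lies inside.
All remaining points lie in this disk, and no smaller disk contains both endpoints, so this is the minimum enclosing circle.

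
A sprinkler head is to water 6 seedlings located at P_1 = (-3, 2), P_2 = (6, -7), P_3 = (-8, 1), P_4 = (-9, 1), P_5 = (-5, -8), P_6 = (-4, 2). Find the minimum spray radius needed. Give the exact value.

By Welzl's lemma the MEC is supported by two points (diametrically opposite) or three points (on a circumcircle).
The farthest pair is P_2–P_4 with squared distance 289. The circle on this segment as diameter has centre (-1.5, -3) and r² = 289/4 = 72.25.
Check P_1: distance² to centre = 27.25 ≤ 72.25, so it lies inside.
All remaining points lie in this disk, and no smaller disk contains both endpoints, so this is the minimum enclosing circle.
r = √(72.25) = 8.5.

8.5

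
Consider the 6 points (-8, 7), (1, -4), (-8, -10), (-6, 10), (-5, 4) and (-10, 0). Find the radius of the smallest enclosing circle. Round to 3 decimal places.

The farthest pair is (-8, -10)–(-6, 10) with squared distance 404. The circle on this segment as diameter has centre (-7, 0) and r² = 404/4 = 101.
Check (-8, 7): distance² to centre = 50 ≤ 101, so it lies inside.
All remaining points lie in this disk, and no smaller disk contains both endpoints, so this is the minimum enclosing circle.
r = √101 ≈ 10.050.

10.050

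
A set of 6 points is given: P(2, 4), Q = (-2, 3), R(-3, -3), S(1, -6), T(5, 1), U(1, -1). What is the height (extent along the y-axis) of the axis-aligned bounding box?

max y = 4, min y = -6, so height = 10.

10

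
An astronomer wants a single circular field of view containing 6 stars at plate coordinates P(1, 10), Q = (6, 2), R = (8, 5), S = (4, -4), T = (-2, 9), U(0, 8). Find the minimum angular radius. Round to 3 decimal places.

The minimum enclosing circle is determined by three boundary points: P, S, T.
Their circumcentre is (31/18, 17/6) with r² = 8405/162.
The farthest remaining point R is at distance² 7145/162 ≤ 8405/162.
r = √(8405/162) ≈ 7.203.

7.203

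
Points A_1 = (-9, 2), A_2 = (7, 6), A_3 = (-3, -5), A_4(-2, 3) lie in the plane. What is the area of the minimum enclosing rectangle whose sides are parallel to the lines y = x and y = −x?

136.5

In coordinates u = x + y, v = x − y the rectangle is axis-aligned; the map (x,y)→(u,v) scales areas by 2.
u-values: -7, 13, -8, 1; range = 13 − (-8) = 21.
v-values: -11, 1, 2, -5; range = 2 − (-11) = 13.
Area = (21 × 13) / 2 = 136.5.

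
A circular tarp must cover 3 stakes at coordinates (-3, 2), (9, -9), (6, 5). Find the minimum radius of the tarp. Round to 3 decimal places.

Call the three points A, B, C in the order given.
Side lengths²: AB² = 265, AC² = 90, BC² = 205.
Since AB² = 265 < 205 + 90 = 295, the triangle is acute, so the smallest enclosing circle is the circumcircle.
Circumcentre = (65/18, -17/6), r² = 10865/162.
r = √(10865/162) ≈ 8.189.

8.189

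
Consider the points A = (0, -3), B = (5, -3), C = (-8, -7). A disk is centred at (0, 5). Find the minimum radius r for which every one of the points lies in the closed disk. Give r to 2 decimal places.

14.42

The required radius is the distance from (0, 5) to the farthest point.
Squared distances: 64, 89, 208.
Maximum is 208, attained at C.
r = √208 ≈ 14.42.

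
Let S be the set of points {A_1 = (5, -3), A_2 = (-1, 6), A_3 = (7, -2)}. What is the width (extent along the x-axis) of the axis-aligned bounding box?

8

max x = 7, min x = -1, so width = 8.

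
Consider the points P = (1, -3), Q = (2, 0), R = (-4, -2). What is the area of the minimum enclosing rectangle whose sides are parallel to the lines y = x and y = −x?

In coordinates u = x + y, v = x − y the rectangle is axis-aligned; the map (x,y)→(u,v) scales areas by 2.
u-values: -2, 2, -6; range = 2 − (-6) = 8.
v-values: 4, 2, -2; range = 4 − (-2) = 6.
Area = (8 × 6) / 2 = 24.

24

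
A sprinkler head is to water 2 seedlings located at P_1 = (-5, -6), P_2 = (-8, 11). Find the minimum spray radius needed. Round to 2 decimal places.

8.63

The smallest circle enclosing two points has them as diameter endpoints.
Centre = midpoint = (-6.5, 2.5); r² = |P_1P_2|²/4 = 298/4 = 74.5.
r = √(74.5) ≈ 8.63.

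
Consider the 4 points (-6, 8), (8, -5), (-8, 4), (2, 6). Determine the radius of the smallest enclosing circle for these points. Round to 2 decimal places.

9.55

The minimum enclosing circle of a finite set is fixed by two of the points (as a diameter) or three (as a circumcircle).
The farthest pair is (-6, 8)–(8, -5) with squared distance 365. The circle on this segment as diameter has centre (1, 1.5) and r² = 365/4 = 91.25.
Check (-8, 4): distance² to centre = 87.25 ≤ 91.25, so it lies inside.
All remaining points lie in this disk, and no smaller disk contains both endpoints, so this is the minimum enclosing circle.
r = √(91.25) ≈ 9.55.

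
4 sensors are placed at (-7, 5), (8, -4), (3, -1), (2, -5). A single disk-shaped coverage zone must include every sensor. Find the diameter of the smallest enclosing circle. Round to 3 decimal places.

17.493

A smallest enclosing disk is always determined by at most three of the input points on its boundary.
The farthest pair is (-7, 5)–(8, -4) with squared distance 306. The circle on this segment as diameter has centre (0.5, 0.5) and r² = 306/4 = 76.5.
Check (3, -1): distance² to centre = 8.5 ≤ 76.5, so it lies inside.
All remaining points lie in this disk, and no smaller disk contains both endpoints, so this is the minimum enclosing circle.
Diameter = 2r = 2√(76.5) ≈ 17.493.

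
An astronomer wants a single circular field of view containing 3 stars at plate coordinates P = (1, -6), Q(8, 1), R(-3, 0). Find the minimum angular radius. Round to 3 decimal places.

5.632

Side lengths²: PQ² = 98, PR² = 52, QR² = 122.
Since QR² = 122 < 98 + 52 = 150, the triangle is acute, so the smallest enclosing circle is the circumcircle.
Circumcentre = (2.6, -0.6), r² = 31.72.
r = √(31.72) ≈ 5.632.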